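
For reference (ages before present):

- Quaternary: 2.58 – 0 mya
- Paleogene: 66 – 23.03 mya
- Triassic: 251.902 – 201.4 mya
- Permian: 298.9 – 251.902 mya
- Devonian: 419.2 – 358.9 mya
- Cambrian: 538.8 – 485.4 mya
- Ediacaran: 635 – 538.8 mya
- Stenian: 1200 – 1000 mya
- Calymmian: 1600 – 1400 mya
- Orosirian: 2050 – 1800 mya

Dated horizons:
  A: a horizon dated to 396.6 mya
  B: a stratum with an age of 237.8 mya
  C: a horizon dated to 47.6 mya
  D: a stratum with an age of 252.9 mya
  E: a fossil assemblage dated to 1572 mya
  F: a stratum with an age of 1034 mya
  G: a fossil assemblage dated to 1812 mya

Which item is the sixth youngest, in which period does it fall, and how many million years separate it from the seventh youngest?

E, in the Calymmian; 240 million years to G

Sorted youngest-first by Ma: C (47.6), B (237.8), D (252.9), A (396.6), F (1034), E (1572), G (1812).
The sixth youngest is E at 1572 Ma, which lies in 1600–1400 Ma: the Calymmian.
The seventh youngest is G at 1812 Ma; separation = |1572 − 1812| = 240 Myr.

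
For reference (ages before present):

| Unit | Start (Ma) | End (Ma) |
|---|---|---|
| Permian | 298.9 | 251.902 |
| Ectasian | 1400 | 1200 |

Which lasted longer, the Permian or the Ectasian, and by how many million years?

Permian: 298.9 − 251.902 = 46.998 Myr.
Ectasian: 1400 − 1200 = 200 Myr.
Difference: 200 − 46.998 = 153.002 Myr, so the Ectasian was longer.

Ectasian, by 153.002 million years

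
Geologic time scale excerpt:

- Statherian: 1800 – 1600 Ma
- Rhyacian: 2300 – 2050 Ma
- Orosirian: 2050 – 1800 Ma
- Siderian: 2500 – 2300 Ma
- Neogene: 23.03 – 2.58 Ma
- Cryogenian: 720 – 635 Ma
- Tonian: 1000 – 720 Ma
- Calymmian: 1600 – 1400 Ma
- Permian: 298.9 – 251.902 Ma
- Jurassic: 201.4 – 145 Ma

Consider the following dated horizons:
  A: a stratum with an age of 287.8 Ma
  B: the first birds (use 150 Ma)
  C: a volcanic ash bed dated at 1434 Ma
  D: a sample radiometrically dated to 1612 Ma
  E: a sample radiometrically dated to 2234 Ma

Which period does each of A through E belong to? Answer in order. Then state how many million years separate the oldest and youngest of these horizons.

A — Permian; B — Jurassic; C — Calymmian; D — Statherian; E — Rhyacian; span 2084 million years

A: 287.8 Ma lies in 298.9–251.902 Ma, so Permian.
B: 150 Ma lies in 201.4–145 Ma, so Jurassic.
C: 1434 Ma lies in 1600–1400 Ma, so Calymmian.
D: 1612 Ma lies in 1800–1600 Ma, so Statherian.
E: 2234 Ma lies in 2300–2050 Ma, so Rhyacian.
Oldest = 2234 Ma, youngest = 150 Ma → span 2084 Myr.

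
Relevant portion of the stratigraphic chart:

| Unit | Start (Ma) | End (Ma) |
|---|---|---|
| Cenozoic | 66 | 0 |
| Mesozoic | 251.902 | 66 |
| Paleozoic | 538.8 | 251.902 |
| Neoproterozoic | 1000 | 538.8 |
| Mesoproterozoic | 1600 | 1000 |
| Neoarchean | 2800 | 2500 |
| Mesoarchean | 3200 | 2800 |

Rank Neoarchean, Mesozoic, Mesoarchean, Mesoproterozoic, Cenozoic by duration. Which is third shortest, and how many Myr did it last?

Start − end for each: Neoarchean 2800 − 2500 = 300; Mesozoic 251.902 − 66 = 185.902; Mesoarchean 3200 − 2800 = 400; Mesoproterozoic 1600 − 1000 = 600; Cenozoic 66 − 0 = 66.
Ranking these from shortest: Cenozoic < Mesozoic < Neoarchean < Mesoarchean < Mesoproterozoic.
Position 3 in that ranking is Neoarchean, which lasted 300 Myr.

Neoarchean, 300 million years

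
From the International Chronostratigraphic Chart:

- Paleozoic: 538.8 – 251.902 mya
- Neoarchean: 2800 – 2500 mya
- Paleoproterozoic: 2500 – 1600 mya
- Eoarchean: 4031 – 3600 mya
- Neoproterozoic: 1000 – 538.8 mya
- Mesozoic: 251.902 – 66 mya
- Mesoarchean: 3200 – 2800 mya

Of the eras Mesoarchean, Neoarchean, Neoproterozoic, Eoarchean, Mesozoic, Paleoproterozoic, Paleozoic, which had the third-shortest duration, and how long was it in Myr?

Neoarchean, 300 million years

Durations: Mesoarchean 400; Neoarchean 300; Neoproterozoic 461.2; Eoarchean 431; Mesozoic 185.902; Paleoproterozoic 900; Paleozoic 286.898 Myr.
Sorted shortest-first: Mesozoic (185.902), Paleozoic (286.898), Neoarchean (300), Mesoarchean (400), Eoarchean (431), Neoproterozoic (461.2), Paleoproterozoic (900).
The third shortest is Neoarchean at 300 Myr.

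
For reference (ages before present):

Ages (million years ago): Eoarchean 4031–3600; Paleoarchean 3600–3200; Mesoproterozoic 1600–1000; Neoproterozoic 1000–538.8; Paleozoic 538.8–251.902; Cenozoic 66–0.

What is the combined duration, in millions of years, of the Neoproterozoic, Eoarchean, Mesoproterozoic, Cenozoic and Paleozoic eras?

1845.098 million years

Each duration: Neoproterozoic = 461.2; Eoarchean = 431; Mesoproterozoic = 600; Cenozoic = 66; Paleozoic = 286.898.
Sum: 461.2 + 431 + 600 + 66 + 286.898 = 1845.098 Myr.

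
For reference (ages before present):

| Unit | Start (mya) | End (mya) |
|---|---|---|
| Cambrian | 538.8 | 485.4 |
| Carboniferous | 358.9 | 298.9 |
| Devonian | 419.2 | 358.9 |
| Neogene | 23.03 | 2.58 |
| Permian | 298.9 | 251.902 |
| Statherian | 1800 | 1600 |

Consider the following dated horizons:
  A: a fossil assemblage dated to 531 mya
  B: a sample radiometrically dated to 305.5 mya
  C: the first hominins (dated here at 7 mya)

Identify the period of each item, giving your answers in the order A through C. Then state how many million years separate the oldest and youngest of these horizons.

A — Cambrian; B — Carboniferous; C — Neogene; span 524 million years

A: 531 Ma lies in 538.8–485.4 Ma, so Cambrian.
B: 305.5 Ma lies in 358.9–298.9 Ma, so Carboniferous.
C: 7 Ma lies in 23.03–2.58 Ma, so Neogene.
Oldest = 531 Ma, youngest = 7 Ma → span 524 Myr.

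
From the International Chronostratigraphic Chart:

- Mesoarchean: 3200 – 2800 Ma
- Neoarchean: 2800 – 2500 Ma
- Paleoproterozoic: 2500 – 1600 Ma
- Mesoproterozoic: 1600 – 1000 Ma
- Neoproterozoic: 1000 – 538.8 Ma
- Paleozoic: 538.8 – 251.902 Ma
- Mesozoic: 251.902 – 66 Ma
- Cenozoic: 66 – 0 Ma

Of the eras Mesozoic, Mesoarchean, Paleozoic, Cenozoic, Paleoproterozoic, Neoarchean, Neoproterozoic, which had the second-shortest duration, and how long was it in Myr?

Start − end for each: Mesozoic 251.902 − 66 = 185.902; Mesoarchean 3200 − 2800 = 400; Paleozoic 538.8 − 251.902 = 286.898; Cenozoic 66 − 0 = 66; Paleoproterozoic 2500 − 1600 = 900; Neoarchean 2800 − 2500 = 300; Neoproterozoic 1000 − 538.8 = 461.2.
Ranking these from shortest: Cenozoic < Mesozoic < Paleozoic < Neoarchean < Mesoarchean < Neoproterozoic < Paleoproterozoic.
Position 2 in that ranking is Mesozoic, which lasted 185.902 Myr.

Mesozoic, 185.902 million years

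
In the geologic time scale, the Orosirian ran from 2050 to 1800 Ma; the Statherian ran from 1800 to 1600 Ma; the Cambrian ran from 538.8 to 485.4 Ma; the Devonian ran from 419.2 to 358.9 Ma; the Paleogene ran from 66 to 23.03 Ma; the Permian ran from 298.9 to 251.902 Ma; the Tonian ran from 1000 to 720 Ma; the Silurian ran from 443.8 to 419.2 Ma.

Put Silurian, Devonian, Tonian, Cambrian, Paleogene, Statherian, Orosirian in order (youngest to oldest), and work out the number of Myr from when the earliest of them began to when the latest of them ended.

Paleogene → Devonian → Silurian → Cambrian → Tonian → Statherian → Orosirian; total span 2026.97 Myr

From the excerpt: Silurian 443.8–419.2; Devonian 419.2–358.9; Tonian 1000–720; Cambrian 538.8–485.4; Paleogene 66–23.03; Statherian 1800–1600; Orosirian 2050–1800 (Ma).
Larger Ma is earlier, so the oldest is Orosirian and the youngest is Paleogene; youngest to oldest: Paleogene, Devonian, Silurian, Cambrian, Tonian, Statherian, Orosirian.
Oldest start 2050 minus youngest end 23.03 gives 2026.97 Myr overall.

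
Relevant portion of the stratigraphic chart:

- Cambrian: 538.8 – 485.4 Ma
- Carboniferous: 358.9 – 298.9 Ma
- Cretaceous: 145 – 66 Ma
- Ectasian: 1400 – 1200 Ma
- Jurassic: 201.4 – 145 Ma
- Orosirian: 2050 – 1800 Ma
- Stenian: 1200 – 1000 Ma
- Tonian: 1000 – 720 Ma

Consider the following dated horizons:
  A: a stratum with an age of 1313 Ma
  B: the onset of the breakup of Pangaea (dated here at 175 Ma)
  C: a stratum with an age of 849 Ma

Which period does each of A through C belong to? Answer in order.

A — Ectasian; B — Jurassic; C — Tonian

A: 1313 Ma lies in 1400–1200 Ma, so Ectasian.
B: 175 Ma lies in 201.4–145 Ma, so Jurassic.
C: 849 Ma lies in 1000–720 Ma, so Tonian.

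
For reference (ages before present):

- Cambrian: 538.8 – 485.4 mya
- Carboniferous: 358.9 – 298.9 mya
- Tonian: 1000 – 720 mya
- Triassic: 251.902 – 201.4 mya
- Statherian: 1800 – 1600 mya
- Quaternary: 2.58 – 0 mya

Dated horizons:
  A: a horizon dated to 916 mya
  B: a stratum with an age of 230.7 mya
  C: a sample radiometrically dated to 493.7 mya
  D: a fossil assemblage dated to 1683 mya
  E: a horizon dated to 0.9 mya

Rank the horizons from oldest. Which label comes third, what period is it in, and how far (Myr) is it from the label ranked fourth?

C, in the Cambrian; 263 million years to B

Sorted oldest-first by Ma: D (1683), A (916), C (493.7), B (230.7), E (0.9).
The third oldest is C at 493.7 Ma, which lies in 538.8–485.4 Ma: the Cambrian.
The fourth oldest is B at 230.7 Ma; separation = |493.7 − 230.7| = 263 Myr.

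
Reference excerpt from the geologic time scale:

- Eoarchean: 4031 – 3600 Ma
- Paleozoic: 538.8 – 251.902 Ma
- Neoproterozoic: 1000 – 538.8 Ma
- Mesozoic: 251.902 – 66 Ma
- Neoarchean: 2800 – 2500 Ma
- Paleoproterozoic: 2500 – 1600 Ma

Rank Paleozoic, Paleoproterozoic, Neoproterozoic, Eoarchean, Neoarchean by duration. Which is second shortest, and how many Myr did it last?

Durations: Paleozoic 286.898; Paleoproterozoic 900; Neoproterozoic 461.2; Eoarchean 431; Neoarchean 300 Myr.
Sorted shortest-first: Paleozoic (286.898), Neoarchean (300), Eoarchean (431), Neoproterozoic (461.2), Paleoproterozoic (900).
The second shortest is Neoarchean at 300 Myr.

Neoarchean, 300 million years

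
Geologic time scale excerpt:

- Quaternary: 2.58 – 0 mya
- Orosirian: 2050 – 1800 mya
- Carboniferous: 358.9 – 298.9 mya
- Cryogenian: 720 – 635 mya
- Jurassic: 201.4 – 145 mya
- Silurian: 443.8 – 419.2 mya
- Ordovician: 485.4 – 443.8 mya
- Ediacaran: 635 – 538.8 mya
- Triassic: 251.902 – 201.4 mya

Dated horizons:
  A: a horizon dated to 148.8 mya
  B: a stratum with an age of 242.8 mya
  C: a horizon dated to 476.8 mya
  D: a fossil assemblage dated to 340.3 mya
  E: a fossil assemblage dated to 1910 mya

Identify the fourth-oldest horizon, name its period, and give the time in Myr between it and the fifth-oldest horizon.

B, in the Triassic; 94 million years to A

Sorted oldest-first by Ma: E (1910), C (476.8), D (340.3), B (242.8), A (148.8).
The fourth oldest is B at 242.8 Ma, which lies in 251.902–201.4 Ma: the Triassic.
The fifth oldest is A at 148.8 Ma; separation = |242.8 − 148.8| = 94 Myr.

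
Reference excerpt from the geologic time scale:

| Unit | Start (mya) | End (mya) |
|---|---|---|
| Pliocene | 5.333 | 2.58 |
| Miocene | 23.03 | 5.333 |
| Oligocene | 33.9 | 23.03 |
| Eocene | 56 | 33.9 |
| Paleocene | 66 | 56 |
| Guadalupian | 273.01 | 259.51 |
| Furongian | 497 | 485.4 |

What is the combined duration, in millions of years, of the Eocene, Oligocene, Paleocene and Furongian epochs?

Each duration: Eocene = 22.1; Oligocene = 10.87; Paleocene = 10; Furongian = 11.6.
Sum: 22.1 + 10.87 + 10 + 11.6 = 54.57 Myr.

54.57 million years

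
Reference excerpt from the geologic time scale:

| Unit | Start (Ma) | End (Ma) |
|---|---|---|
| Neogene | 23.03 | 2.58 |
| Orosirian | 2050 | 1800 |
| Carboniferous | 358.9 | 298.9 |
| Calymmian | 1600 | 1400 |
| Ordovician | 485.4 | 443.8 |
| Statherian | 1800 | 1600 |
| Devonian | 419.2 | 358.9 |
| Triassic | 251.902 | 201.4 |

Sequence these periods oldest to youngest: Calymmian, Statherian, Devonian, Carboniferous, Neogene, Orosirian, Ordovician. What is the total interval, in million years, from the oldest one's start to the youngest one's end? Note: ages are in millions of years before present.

Orosirian, Statherian, Calymmian, Ordovician, Devonian, Carboniferous, Neogene; total span 2047.42 Myr

Start ages (Ma): Orosirian 2050, Statherian 1800, Calymmian 1600, Ordovician 485.4, Devonian 419.2, Carboniferous 358.9, Neogene 23.03.
Ordered oldest to youngest: Orosirian, Statherian, Calymmian, Ordovician, Devonian, Carboniferous, Neogene.
Span = 2050 − 2.58 = 2047.42 Myr.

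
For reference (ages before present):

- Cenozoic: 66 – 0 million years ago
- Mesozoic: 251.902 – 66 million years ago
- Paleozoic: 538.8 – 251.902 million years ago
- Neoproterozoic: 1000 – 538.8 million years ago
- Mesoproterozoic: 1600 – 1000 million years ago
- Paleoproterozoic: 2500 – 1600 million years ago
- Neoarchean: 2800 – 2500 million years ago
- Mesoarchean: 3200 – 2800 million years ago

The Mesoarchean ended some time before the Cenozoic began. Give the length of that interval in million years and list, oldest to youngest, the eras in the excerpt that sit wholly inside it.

2734 million years; Neoarchean, Paleoproterozoic, Mesoproterozoic, Neoproterozoic, Paleozoic, Mesozoic

The Mesoarchean closes at 2800 Ma and the Cenozoic opens at 66 Ma, so the interval is 2800 − 66 = 2734 Myr.
An era fits inside if it starts at or after 2800 Ma and ends at or before 66 Ma; oldest first that gives Neoarchean, Paleoproterozoic, Mesoproterozoic, Neoproterozoic, Paleozoic, Mesozoic.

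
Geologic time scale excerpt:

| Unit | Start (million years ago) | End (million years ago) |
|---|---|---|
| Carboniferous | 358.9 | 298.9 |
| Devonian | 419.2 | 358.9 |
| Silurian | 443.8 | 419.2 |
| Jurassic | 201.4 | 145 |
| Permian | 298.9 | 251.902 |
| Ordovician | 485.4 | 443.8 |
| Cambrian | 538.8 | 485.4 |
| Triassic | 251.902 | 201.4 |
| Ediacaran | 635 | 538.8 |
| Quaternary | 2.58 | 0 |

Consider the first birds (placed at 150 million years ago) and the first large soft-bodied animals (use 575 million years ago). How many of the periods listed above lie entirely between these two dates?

575 Ma sits inside the Ediacaran (635–538.8) and 150 Ma inside the Jurassic (201.4–145); neither of those is wholly between the two dates.
The listed periods lying completely between them are Cambrian, Ordovician, Silurian, Devonian, Carboniferous, Permian, Triassic — 7 in all.

7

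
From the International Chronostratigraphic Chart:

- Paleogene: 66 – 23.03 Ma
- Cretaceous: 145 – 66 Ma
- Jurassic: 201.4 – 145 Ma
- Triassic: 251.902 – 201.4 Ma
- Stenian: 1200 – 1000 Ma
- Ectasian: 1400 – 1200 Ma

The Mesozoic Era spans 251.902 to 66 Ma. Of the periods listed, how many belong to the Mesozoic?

Periods inside 251.902–66 Ma: Triassic, Jurassic, Cretaceous — 3 in total.

3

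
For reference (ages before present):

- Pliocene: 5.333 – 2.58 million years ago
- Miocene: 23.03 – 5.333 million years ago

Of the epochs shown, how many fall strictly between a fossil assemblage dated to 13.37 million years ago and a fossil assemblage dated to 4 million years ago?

0

Checking each listed span, none has both start < 13.37 Ma and end > 4 Ma — every epoch straddles one of the two dates or lies outside them — so the count is 0.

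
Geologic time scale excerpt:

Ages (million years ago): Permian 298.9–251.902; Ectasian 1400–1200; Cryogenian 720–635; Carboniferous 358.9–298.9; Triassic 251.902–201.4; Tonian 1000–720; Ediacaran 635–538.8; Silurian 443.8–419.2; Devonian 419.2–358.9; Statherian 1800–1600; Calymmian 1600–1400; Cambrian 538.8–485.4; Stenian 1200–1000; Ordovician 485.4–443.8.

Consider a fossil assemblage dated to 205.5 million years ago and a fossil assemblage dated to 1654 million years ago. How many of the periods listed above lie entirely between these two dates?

1654 Ma sits inside the Statherian (1800–1600) and 205.5 Ma inside the Triassic (251.902–201.4); neither of those is wholly between the two dates.
The listed periods lying completely between them are Calymmian, Ectasian, Stenian, Tonian, Cryogenian, Ediacaran, Cambrian, Ordovician, Silurian, Devonian, Carboniferous, Permian — 12 in all.

12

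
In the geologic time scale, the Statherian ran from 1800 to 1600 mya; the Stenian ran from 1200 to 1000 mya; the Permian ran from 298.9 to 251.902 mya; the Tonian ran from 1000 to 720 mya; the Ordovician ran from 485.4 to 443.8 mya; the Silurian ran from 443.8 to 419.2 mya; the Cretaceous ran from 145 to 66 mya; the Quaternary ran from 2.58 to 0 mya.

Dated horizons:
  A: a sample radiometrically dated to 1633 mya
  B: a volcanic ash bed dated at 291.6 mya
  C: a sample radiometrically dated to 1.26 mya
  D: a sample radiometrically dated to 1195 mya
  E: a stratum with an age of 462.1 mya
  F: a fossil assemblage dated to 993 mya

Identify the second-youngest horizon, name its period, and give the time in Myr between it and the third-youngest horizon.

B, in the Permian; 170.5 million years to E

Sorted youngest-first by Ma: C (1.26), B (291.6), E (462.1), F (993), D (1195), A (1633).
The second youngest is B at 291.6 Ma, which lies in 298.9–251.902 Ma: the Permian.
The third youngest is E at 462.1 Ma; separation = |291.6 − 462.1| = 170.5 Myr.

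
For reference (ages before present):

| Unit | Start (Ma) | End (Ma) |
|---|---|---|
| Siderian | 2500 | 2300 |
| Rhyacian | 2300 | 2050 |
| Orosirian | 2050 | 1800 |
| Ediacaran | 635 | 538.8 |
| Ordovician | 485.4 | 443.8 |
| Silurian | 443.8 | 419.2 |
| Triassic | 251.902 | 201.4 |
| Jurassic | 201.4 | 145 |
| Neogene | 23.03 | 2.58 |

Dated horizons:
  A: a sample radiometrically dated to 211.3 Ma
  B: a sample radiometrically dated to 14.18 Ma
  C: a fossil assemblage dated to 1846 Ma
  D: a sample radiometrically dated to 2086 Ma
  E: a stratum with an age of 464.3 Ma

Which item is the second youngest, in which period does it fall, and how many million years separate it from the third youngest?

Smaller Ma means younger, so youngest first: B 14.18 < A 211.3 < E 464.3 < C 1846 < D 2086.
Counting 2 along gives A (211.3 Ma); the excerpt puts that inside the Triassic, 251.902–201.4 Ma.
Next in line is E (464.3 Ma), and 464.3 − 211.3 = 253 Myr.

A, in the Triassic; 253 million years to E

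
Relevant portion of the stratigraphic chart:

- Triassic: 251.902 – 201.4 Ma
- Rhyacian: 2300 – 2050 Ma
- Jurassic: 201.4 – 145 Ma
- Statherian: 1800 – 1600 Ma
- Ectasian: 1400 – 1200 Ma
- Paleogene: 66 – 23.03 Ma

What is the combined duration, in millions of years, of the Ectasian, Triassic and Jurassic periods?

Duration is start − end for each: (1400 − 1200) + (251.902 − 201.4) + (201.4 − 145).
That is 200 + 50.502 + 56.4, which totals 306.902 million years.

306.902 million years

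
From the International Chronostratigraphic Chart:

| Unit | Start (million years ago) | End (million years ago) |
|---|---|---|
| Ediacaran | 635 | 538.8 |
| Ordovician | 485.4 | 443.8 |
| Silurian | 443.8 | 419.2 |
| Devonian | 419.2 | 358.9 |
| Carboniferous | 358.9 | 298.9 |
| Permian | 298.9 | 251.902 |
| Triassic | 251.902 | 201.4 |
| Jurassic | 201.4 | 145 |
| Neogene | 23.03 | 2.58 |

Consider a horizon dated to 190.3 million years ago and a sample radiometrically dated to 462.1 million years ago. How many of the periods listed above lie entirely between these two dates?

The older date is 462.1 Ma and the younger is 190.3 Ma.
Periods with start < 462.1 and end > 190.3 Ma: Silurian (443.8–419.2), Devonian (419.2–358.9), Carboniferous (358.9–298.9), Permian (298.9–251.902), Triassic (251.902–201.4).
That is 5 complete periods.

5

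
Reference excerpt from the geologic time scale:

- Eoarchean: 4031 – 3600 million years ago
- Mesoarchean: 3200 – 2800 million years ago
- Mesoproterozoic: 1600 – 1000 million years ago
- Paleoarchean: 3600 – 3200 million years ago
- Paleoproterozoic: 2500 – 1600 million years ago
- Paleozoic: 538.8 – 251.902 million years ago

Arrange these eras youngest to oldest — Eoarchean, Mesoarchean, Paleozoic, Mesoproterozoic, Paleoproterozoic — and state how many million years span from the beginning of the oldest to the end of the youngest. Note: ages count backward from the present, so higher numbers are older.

Paleozoic, Mesoproterozoic, Paleoproterozoic, Mesoarchean, Eoarchean; total span 3779.098 Myr

Start ages (Ma): Eoarchean 4031, Mesoarchean 3200, Paleoproterozoic 2500, Mesoproterozoic 1600, Paleozoic 538.8.
Ordered youngest to oldest: Paleozoic, Mesoproterozoic, Paleoproterozoic, Mesoarchean, Eoarchean.
Span = 4031 − 251.902 = 3779.098 Myr.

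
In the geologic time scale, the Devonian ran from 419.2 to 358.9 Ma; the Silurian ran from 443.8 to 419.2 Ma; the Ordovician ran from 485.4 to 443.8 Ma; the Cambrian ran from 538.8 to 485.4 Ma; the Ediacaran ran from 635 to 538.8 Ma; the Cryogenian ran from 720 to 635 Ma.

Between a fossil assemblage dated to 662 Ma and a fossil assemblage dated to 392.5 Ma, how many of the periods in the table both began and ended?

The older date is 662 Ma and the younger is 392.5 Ma.
Periods with start < 662 and end > 392.5 Ma: Ediacaran (635–538.8), Cambrian (538.8–485.4), Ordovician (485.4–443.8), Silurian (443.8–419.2).
That is 4 complete periods.

4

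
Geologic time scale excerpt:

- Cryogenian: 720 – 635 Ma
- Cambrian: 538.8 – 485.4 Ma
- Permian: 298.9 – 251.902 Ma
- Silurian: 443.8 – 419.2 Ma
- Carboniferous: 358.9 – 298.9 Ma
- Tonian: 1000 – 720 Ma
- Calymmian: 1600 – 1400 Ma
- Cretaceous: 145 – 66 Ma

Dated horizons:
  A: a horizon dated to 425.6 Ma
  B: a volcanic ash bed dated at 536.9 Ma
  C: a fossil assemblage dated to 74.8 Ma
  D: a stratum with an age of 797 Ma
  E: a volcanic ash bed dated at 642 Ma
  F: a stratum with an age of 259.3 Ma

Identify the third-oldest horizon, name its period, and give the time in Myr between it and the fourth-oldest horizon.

B, in the Cambrian; 111.3 million years to A

Sorted oldest-first by Ma: D (797), E (642), B (536.9), A (425.6), F (259.3), C (74.8).
The third oldest is B at 536.9 Ma, which lies in 538.8–485.4 Ma: the Cambrian.
The fourth oldest is A at 425.6 Ma; separation = |536.9 − 425.6| = 111.3 Myr.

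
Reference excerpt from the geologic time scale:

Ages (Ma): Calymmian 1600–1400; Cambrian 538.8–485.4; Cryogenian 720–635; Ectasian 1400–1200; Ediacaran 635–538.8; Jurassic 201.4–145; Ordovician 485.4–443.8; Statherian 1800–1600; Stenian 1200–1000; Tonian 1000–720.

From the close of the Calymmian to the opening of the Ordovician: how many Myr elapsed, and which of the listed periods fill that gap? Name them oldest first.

914.6 million years; Ectasian, Stenian, Tonian, Cryogenian, Ediacaran, Cambrian

The Calymmian closes at 1400 Ma and the Ordovician opens at 485.4 Ma, so the interval is 1400 − 485.4 = 914.6 Myr.
A period fits inside if it starts at or after 1400 Ma and ends at or before 485.4 Ma; oldest first that gives Ectasian, Stenian, Tonian, Cryogenian, Ediacaran, Cambrian.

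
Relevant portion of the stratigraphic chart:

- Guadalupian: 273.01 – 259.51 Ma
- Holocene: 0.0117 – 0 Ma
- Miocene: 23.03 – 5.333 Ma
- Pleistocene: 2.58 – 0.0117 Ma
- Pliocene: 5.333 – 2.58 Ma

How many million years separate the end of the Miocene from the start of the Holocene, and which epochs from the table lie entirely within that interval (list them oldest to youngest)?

5.3213 million years; Pliocene, Pleistocene

End of Miocene = 5.333 Ma; start of Holocene = 0.0117 Ma.
Gap = 5.333 − 0.0117 = 5.3213 Myr.
Epochs wholly inside 5.333–0.0117 Ma: Pliocene (5.333–2.58), Pleistocene (2.58–0.0117).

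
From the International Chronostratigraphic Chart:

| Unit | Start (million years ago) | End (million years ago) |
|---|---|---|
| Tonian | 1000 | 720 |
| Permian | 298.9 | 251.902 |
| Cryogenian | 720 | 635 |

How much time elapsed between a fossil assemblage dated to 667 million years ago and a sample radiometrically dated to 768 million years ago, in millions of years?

768 − 667 = 101 million years.

101 million years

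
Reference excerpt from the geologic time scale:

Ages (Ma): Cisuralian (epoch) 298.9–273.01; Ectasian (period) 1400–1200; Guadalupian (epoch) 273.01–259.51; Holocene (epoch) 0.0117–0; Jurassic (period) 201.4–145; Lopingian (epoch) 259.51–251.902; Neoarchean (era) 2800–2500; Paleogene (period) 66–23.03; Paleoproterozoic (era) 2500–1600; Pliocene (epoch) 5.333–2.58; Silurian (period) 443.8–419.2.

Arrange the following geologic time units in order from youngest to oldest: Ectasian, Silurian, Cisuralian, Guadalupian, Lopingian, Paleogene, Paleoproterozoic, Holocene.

Holocene → Paleogene → Lopingian → Guadalupian → Cisuralian → Silurian → Ectasian → Paleoproterozoic

Read off each span (Ma): Ectasian 1400–1200; Silurian 443.8–419.2; Cisuralian 298.9–273.01; Guadalupian 273.01–259.51; Lopingian 259.51–251.902; Paleogene 66–23.03; Paleoproterozoic 2500–1600; Holocene 0.0117–0.
Larger Ma is older, so oldest→youngest is Paleoproterozoic, Ectasian, Silurian, Cisuralian, Guadalupian, Lopingian, Paleogene, Holocene; reverse it for youngest→oldest.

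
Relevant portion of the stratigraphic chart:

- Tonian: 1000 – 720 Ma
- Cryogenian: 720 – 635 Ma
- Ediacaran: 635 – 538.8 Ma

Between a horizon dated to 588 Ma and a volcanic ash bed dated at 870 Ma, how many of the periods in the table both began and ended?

1

870 Ma sits inside the Tonian (1000–720) and 588 Ma inside the Ediacaran (635–538.8); neither of those is wholly between the two dates.
The listed periods lying completely between them are Cryogenian — 1 in all.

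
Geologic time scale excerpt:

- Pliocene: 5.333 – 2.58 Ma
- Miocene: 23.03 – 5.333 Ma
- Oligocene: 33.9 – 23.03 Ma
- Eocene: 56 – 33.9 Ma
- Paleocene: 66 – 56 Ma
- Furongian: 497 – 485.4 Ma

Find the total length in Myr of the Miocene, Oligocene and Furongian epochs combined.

40.167 million years

Duration is start − end for each: (23.03 − 5.333) + (33.9 − 23.03) + (497 − 485.4).
That is 17.697 + 10.87 + 11.6, which totals 40.167 million years.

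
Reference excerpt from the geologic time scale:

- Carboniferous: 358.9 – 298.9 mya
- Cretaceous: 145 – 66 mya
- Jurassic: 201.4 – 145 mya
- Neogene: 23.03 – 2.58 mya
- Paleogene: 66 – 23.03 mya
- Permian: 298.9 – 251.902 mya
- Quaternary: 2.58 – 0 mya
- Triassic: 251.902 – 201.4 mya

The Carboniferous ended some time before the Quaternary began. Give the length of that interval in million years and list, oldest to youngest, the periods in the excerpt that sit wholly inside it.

296.32 million years; Permian, Triassic, Jurassic, Cretaceous, Paleogene, Neogene

End of Carboniferous = 298.9 Ma; start of Quaternary = 2.58 Ma.
Gap = 298.9 − 2.58 = 296.32 Myr.
Periods wholly inside 298.9–2.58 Ma: Permian (298.9–251.902), Triassic (251.902–201.4), Jurassic (201.4–145), Cretaceous (145–66), Paleogene (66–23.03), Neogene (23.03–2.58).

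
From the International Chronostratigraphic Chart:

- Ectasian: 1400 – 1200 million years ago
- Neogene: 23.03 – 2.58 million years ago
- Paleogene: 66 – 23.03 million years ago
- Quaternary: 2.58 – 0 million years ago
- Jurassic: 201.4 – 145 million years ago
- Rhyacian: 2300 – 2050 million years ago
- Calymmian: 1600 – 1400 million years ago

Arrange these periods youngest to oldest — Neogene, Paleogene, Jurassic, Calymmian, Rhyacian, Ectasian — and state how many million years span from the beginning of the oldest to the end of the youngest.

Neogene, Paleogene, Jurassic, Ectasian, Calymmian, Rhyacian; total span 2297.42 Myr

From the excerpt: Neogene 23.03–2.58; Paleogene 66–23.03; Jurassic 201.4–145; Calymmian 1600–1400; Rhyacian 2300–2050; Ectasian 1400–1200 (Ma).
Larger Ma is earlier, so the oldest is Rhyacian and the youngest is Neogene; youngest to oldest: Neogene, Paleogene, Jurassic, Ectasian, Calymmian, Rhyacian.
Oldest start 2300 minus youngest end 2.58 gives 2297.42 Myr overall.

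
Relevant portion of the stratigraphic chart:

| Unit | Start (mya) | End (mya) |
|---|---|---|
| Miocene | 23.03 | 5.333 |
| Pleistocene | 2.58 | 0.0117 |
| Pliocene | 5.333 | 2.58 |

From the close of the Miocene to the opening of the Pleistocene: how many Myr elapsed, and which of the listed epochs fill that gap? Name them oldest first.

2.753 million years; Pliocene

The Miocene closes at 5.333 Ma and the Pleistocene opens at 2.58 Ma, so the interval is 5.333 − 2.58 = 2.753 Myr.
An epoch fits inside if it starts at or after 5.333 Ma and ends at or before 2.58 Ma; oldest first that gives Pliocene.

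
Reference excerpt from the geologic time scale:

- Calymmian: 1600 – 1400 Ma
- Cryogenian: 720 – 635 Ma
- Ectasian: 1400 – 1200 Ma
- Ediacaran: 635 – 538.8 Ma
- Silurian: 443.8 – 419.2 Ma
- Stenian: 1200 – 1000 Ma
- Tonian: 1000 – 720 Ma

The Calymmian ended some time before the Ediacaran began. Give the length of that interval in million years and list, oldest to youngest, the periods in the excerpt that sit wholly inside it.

End of Calymmian = 1400 Ma; start of Ediacaran = 635 Ma.
Gap = 1400 − 635 = 765 Myr.
Periods wholly inside 1400–635 Ma: Ectasian (1400–1200), Stenian (1200–1000), Tonian (1000–720), Cryogenian (720–635).

765 million years; Ectasian, Stenian, Tonian, Cryogenian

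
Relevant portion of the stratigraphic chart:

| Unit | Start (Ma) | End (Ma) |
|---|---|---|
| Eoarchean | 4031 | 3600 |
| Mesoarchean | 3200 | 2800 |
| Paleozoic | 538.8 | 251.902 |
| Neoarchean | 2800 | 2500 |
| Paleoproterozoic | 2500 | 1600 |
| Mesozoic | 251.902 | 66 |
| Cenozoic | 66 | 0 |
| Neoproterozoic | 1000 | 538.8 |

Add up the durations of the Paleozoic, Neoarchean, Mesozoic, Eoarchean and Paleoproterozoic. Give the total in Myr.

Each duration: Paleozoic = 286.898; Neoarchean = 300; Mesozoic = 185.902; Eoarchean = 431; Paleoproterozoic = 900.
Sum: 286.898 + 300 + 185.902 + 431 + 900 = 2103.8 Myr.

2103.8 million years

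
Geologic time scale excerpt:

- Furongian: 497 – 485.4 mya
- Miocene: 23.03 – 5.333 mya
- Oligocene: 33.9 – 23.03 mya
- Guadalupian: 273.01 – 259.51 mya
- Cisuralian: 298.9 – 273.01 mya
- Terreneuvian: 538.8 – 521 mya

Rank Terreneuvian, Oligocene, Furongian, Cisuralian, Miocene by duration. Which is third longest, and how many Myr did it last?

Miocene, 17.697 million years

Start − end for each: Terreneuvian 538.8 − 521 = 17.8; Oligocene 33.9 − 23.03 = 10.87; Furongian 497 − 485.4 = 11.6; Cisuralian 298.9 − 273.01 = 25.89; Miocene 23.03 − 5.333 = 17.697.
Ranking these from longest: Cisuralian > Terreneuvian > Miocene > Furongian > Oligocene.
Position 3 in that ranking is Miocene, which lasted 17.697 Myr.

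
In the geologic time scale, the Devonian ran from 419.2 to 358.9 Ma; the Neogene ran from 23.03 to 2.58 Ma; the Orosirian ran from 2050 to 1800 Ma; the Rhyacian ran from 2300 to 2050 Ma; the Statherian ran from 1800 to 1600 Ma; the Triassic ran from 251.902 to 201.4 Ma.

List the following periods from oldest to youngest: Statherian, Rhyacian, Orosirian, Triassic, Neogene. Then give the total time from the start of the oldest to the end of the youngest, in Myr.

Rhyacian, Orosirian, Statherian, Triassic, Neogene; total span 2297.42 Myr

Start ages (Ma): Rhyacian 2300, Orosirian 2050, Statherian 1800, Triassic 251.902, Neogene 23.03.
Ordered oldest to youngest: Rhyacian, Orosirian, Statherian, Triassic, Neogene.
Span = 2300 − 2.58 = 2297.42 Myr.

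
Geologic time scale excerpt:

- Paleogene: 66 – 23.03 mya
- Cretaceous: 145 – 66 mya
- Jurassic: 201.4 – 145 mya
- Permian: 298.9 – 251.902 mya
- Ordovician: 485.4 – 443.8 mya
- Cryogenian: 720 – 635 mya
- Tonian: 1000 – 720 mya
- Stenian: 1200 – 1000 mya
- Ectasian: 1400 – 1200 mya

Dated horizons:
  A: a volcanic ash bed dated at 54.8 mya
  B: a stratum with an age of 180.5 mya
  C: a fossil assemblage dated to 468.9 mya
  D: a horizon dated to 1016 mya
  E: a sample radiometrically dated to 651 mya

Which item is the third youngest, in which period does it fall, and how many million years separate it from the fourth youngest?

Smaller Ma means younger, so youngest first: A 54.8 < B 180.5 < C 468.9 < E 651 < D 1016.
Counting 3 along gives C (468.9 Ma); the excerpt puts that inside the Ordovician, 485.4–443.8 Ma.
Next in line is E (651 Ma), and 651 − 468.9 = 182.1 Myr.

C, in the Ordovician; 182.1 million years to E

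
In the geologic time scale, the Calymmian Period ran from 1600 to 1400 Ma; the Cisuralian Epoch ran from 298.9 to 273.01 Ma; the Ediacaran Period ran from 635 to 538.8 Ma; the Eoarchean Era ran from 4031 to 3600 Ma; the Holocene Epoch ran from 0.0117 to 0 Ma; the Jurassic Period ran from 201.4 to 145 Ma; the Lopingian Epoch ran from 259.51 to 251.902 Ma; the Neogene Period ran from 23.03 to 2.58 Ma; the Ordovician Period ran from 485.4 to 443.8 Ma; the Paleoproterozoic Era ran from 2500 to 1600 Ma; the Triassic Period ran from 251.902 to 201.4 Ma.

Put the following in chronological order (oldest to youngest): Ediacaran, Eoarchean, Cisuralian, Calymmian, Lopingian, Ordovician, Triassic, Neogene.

The oldest of these is Eoarchean (starts 4031 Ma) and the youngest is Neogene (ends 2.58 Ma).
In between, by decreasing start age: Calymmian (1600), Ediacaran (635), Ordovician (485.4), Cisuralian (298.9), Lopingian (259.51), Triassic (251.902).

Eoarchean, Calymmian, Ediacaran, Ordovician, Cisuralian, Lopingian, Triassic, Neogene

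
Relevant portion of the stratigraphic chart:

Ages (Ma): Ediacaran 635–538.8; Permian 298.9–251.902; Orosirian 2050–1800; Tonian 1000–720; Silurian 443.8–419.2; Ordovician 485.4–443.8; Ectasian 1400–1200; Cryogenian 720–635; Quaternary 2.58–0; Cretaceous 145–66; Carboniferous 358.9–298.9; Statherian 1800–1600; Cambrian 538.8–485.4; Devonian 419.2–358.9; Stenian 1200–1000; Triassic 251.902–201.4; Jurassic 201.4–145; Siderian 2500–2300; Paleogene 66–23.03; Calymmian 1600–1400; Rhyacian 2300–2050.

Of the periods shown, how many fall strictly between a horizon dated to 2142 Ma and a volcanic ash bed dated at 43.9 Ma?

2142 Ma sits inside the Rhyacian (2300–2050) and 43.9 Ma inside the Paleogene (66–23.03); neither of those is wholly between the two dates.
The listed periods lying completely between them are Orosirian, Statherian, Calymmian, Ectasian, Stenian, Tonian, Cryogenian, Ediacaran, Cambrian, Ordovician, Silurian, Devonian, Carboniferous, Permian, Triassic, Jurassic, Cretaceous — 17 in all.

17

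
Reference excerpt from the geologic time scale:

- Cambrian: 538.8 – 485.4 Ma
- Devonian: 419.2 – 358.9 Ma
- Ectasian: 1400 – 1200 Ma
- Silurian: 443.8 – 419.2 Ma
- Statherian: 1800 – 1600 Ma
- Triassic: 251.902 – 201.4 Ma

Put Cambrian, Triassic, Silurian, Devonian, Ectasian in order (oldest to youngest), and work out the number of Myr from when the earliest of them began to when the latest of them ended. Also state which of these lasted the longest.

From the excerpt: Cambrian 538.8–485.4; Triassic 251.902–201.4; Silurian 443.8–419.2; Devonian 419.2–358.9; Ectasian 1400–1200 (Ma).
Larger Ma is earlier, so the oldest is Ectasian and the youngest is Triassic; oldest to youngest: Ectasian, Cambrian, Silurian, Devonian, Triassic.
Oldest start 1400 minus youngest end 201.4 gives 1198.6 Myr overall.
Individual lengths (start − end): Devonian 60.3; Triassic 50.502; Ectasian 200; Silurian 24.6; Cambrian 53.4. The largest is Ectasian at 200 Myr.

Ectasian, Cambrian, Silurian, Devonian, Triassic; total span 1198.6 Myr; longest is Ectasian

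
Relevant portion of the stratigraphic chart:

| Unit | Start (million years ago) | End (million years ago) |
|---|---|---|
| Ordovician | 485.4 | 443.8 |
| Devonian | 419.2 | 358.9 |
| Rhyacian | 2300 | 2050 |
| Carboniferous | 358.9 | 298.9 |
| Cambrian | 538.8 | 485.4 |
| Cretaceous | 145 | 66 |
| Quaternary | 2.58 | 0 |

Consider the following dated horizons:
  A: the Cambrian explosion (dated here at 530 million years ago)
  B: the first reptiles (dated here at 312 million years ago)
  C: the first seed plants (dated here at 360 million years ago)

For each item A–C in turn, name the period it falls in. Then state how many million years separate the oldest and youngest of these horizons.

Match each age against the start–end ranges in the excerpt: A = 530 Ma → Cambrian (538.8–485.4); B = 312 Ma → Carboniferous (358.9–298.9); C = 360 Ma → Devonian (419.2–358.9).
The largest age is 530 Ma and the smallest is 312 Ma; their difference is 218 Myr.

A — Cambrian; B — Carboniferous; C — Devonian; span 218 million years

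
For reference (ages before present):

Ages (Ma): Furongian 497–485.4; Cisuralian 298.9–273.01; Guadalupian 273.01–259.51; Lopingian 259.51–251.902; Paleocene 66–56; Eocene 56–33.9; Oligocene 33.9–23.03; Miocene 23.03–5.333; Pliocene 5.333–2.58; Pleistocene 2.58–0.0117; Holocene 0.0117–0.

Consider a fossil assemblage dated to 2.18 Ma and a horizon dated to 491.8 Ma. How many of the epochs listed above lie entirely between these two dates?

The older date is 491.8 Ma and the younger is 2.18 Ma.
Epochs with start < 491.8 and end > 2.18 Ma: Cisuralian (298.9–273.01), Guadalupian (273.01–259.51), Lopingian (259.51–251.902), Paleocene (66–56), Eocene (56–33.9), Oligocene (33.9–23.03), Miocene (23.03–5.333), Pliocene (5.333–2.58).
That is 8 complete epochs.

8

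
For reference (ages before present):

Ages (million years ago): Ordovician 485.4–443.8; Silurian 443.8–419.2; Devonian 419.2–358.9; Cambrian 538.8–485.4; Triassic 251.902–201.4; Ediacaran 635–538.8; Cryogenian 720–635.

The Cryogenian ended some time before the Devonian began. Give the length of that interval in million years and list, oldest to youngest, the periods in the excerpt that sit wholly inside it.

215.8 million years; Ediacaran, Cambrian, Ordovician, Silurian

The Cryogenian closes at 635 Ma and the Devonian opens at 419.2 Ma, so the interval is 635 − 419.2 = 215.8 Myr.
A period fits inside if it starts at or after 635 Ma and ends at or before 419.2 Ma; oldest first that gives Ediacaran, Cambrian, Ordovician, Silurian.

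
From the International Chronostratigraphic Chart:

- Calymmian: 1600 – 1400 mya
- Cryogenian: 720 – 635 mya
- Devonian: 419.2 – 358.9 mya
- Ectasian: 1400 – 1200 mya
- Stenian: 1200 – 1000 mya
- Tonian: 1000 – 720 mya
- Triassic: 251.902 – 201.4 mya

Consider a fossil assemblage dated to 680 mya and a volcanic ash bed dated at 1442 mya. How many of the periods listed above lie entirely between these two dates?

3

The older date is 1442 Ma and the younger is 680 Ma.
Periods with start < 1442 and end > 680 Ma: Ectasian (1400–1200), Stenian (1200–1000), Tonian (1000–720).
That is 3 complete periods.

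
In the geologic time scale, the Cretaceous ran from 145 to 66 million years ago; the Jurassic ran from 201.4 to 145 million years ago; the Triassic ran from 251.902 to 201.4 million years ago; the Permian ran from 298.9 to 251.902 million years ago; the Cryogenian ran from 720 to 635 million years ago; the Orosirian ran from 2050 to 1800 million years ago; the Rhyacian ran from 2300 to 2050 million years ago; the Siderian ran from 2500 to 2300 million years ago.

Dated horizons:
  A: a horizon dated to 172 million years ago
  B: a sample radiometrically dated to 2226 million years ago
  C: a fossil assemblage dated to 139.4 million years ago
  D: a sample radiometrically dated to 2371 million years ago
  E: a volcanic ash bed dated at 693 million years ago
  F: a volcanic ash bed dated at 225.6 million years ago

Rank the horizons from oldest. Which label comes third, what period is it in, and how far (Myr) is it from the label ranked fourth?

E, in the Cryogenian; 467.4 million years to F

Sorted oldest-first by Ma: D (2371), B (2226), E (693), F (225.6), A (172), C (139.4).
The third oldest is E at 693 Ma, which lies in 720–635 Ma: the Cryogenian.
The fourth oldest is F at 225.6 Ma; separation = |693 − 225.6| = 467.4 Myr.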